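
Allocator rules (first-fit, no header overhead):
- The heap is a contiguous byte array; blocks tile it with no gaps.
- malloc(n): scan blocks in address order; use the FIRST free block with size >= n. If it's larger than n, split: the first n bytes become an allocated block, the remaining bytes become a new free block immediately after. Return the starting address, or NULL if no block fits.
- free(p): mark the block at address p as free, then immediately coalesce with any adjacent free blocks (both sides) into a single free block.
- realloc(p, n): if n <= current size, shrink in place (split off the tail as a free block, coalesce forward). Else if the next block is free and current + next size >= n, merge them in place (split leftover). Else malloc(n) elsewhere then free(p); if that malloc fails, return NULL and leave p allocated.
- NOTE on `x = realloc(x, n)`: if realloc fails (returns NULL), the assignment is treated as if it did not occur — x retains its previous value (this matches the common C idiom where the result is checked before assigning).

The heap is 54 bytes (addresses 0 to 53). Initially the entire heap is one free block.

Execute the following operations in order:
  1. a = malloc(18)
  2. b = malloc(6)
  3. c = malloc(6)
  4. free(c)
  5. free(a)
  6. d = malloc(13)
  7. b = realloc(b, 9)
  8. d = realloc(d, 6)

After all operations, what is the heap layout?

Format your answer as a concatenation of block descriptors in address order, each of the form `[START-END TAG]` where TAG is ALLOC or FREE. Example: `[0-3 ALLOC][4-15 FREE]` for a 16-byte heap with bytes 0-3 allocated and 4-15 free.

Op 1: a = malloc(18) -> a = 0; heap: [0-17 ALLOC][18-53 FREE]
Op 2: b = malloc(6) -> b = 18; heap: [0-17 ALLOC][18-23 ALLOC][24-53 FREE]
Op 3: c = malloc(6) -> c = 24; heap: [0-17 ALLOC][18-23 ALLOC][24-29 ALLOC][30-53 FREE]
Op 4: free(c) -> (freed c); heap: [0-17 ALLOC][18-23 ALLOC][24-53 FREE]
Op 5: free(a) -> (freed a); heap: [0-17 FREE][18-23 ALLOC][24-53 FREE]
Op 6: d = malloc(13) -> d = 0; heap: [0-12 ALLOC][13-17 FREE][18-23 ALLOC][24-53 FREE]
Op 7: b = realloc(b, 9) -> b = 18; heap: [0-12 ALLOC][13-17 FREE][18-26 ALLOC][27-53 FREE]
Op 8: d = realloc(d, 6) -> d = 0; heap: [0-5 ALLOC][6-17 FREE][18-26 ALLOC][27-53 FREE]

Answer: [0-5 ALLOC][6-17 FREE][18-26 ALLOC][27-53 FREE]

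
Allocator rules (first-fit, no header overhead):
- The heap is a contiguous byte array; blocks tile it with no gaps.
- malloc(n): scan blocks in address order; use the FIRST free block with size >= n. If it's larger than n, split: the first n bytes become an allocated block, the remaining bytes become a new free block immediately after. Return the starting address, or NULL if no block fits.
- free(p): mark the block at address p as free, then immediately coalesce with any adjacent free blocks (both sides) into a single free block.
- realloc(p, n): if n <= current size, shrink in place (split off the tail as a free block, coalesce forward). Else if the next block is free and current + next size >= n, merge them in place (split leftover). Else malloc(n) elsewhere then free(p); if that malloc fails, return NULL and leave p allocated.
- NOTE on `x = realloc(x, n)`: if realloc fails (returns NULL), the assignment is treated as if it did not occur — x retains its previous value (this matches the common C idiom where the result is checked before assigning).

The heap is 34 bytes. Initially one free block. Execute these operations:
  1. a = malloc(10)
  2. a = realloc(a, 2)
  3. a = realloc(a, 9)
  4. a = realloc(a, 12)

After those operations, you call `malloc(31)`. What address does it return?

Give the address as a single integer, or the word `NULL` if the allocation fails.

Answer: NULL

Derivation:
Op 1: a = malloc(10) -> a = 0; heap: [0-9 ALLOC][10-33 FREE]
Op 2: a = realloc(a, 2) -> a = 0; heap: [0-1 ALLOC][2-33 FREE]
Op 3: a = realloc(a, 9) -> a = 0; heap: [0-8 ALLOC][9-33 FREE]
Op 4: a = realloc(a, 12) -> a = 0; heap: [0-11 ALLOC][12-33 FREE]
malloc(31): first-fit scan over [0-11 ALLOC][12-33 FREE] -> NULL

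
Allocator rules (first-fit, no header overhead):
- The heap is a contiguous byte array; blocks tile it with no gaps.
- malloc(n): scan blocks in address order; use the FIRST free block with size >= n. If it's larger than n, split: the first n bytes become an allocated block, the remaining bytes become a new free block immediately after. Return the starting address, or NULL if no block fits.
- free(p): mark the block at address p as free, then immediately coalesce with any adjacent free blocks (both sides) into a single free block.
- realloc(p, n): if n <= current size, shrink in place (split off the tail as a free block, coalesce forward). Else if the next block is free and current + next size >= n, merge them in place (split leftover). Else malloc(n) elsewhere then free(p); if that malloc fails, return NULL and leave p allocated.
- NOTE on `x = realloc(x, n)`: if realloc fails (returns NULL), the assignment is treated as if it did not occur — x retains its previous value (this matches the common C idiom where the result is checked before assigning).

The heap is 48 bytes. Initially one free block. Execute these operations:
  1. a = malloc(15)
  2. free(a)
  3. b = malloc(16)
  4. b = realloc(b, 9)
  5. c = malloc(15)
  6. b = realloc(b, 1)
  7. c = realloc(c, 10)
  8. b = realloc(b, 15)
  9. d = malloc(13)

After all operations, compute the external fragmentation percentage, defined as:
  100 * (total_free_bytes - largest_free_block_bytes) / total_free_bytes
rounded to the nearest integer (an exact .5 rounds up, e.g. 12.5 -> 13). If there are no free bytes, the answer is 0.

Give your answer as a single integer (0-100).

Op 1: a = malloc(15) -> a = 0; heap: [0-14 ALLOC][15-47 FREE]
Op 2: free(a) -> (freed a); heap: [0-47 FREE]
Op 3: b = malloc(16) -> b = 0; heap: [0-15 ALLOC][16-47 FREE]
Op 4: b = realloc(b, 9) -> b = 0; heap: [0-8 ALLOC][9-47 FREE]
Op 5: c = malloc(15) -> c = 9; heap: [0-8 ALLOC][9-23 ALLOC][24-47 FREE]
Op 6: b = realloc(b, 1) -> b = 0; heap: [0-0 ALLOC][1-8 FREE][9-23 ALLOC][24-47 FREE]
Op 7: c = realloc(c, 10) -> c = 9; heap: [0-0 ALLOC][1-8 FREE][9-18 ALLOC][19-47 FREE]
Op 8: b = realloc(b, 15) -> b = 19; heap: [0-8 FREE][9-18 ALLOC][19-33 ALLOC][34-47 FREE]
Op 9: d = malloc(13) -> d = 34; heap: [0-8 FREE][9-18 ALLOC][19-33 ALLOC][34-46 ALLOC][47-47 FREE]
Free blocks: [9 1] total_free=10 largest=9 -> 100*(10-9)/10 = 100/10 = 10

Answer: 10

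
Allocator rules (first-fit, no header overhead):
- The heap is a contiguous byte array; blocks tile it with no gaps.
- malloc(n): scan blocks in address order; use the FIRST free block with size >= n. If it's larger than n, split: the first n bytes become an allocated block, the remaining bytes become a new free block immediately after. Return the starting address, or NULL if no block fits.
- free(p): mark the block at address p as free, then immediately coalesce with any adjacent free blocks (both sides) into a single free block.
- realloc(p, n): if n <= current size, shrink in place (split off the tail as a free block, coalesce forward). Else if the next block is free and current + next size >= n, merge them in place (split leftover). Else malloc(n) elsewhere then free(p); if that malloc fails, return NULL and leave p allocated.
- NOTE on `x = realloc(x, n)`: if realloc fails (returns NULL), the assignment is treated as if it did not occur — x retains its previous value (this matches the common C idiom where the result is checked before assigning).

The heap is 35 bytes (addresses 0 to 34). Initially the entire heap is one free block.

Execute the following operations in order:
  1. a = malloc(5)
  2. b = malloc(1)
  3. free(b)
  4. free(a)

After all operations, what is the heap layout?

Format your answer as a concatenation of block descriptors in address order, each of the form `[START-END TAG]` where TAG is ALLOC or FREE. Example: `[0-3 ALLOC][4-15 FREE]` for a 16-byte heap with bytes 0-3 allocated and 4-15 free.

Op 1: a = malloc(5) -> a = 0; heap: [0-4 ALLOC][5-34 FREE]
Op 2: b = malloc(1) -> b = 5; heap: [0-4 ALLOC][5-5 ALLOC][6-34 FREE]
Op 3: free(b) -> (freed b); heap: [0-4 ALLOC][5-34 FREE]
Op 4: free(a) -> (freed a); heap: [0-34 FREE]

Answer: [0-34 FREE]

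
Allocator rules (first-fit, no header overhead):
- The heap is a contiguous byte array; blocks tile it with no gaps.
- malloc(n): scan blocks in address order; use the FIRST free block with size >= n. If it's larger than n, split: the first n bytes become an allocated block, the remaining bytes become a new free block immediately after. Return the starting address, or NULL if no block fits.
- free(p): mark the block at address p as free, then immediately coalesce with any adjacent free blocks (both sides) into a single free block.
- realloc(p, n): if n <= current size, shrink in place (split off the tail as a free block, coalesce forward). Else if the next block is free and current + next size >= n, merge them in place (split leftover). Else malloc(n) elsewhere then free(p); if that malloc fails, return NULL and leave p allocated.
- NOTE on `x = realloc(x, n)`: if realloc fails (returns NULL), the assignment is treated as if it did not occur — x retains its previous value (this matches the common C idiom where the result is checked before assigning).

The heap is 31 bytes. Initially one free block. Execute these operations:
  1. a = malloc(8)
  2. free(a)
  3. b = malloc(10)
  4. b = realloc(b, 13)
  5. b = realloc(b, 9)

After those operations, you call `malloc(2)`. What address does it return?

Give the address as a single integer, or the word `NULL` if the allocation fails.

Answer: 9

Derivation:
Op 1: a = malloc(8) -> a = 0; heap: [0-7 ALLOC][8-30 FREE]
Op 2: free(a) -> (freed a); heap: [0-30 FREE]
Op 3: b = malloc(10) -> b = 0; heap: [0-9 ALLOC][10-30 FREE]
Op 4: b = realloc(b, 13) -> b = 0; heap: [0-12 ALLOC][13-30 FREE]
Op 5: b = realloc(b, 9) -> b = 0; heap: [0-8 ALLOC][9-30 FREE]
malloc(2): first-fit scan over [0-8 ALLOC][9-30 FREE] -> 9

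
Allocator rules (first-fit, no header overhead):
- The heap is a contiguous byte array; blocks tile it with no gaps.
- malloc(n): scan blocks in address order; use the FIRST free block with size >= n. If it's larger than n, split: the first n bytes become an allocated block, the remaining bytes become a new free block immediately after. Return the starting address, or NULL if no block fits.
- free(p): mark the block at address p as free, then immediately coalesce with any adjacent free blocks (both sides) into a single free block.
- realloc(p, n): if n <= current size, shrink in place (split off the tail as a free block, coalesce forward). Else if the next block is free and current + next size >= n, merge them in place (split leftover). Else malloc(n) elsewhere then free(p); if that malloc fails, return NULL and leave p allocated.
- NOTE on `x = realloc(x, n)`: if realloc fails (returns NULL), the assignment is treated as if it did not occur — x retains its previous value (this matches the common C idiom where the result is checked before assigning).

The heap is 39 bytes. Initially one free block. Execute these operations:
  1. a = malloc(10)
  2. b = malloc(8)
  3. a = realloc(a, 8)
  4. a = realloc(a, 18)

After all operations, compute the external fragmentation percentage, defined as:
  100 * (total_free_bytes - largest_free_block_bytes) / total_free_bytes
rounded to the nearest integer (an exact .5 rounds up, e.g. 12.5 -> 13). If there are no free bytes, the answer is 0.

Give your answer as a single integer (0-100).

Op 1: a = malloc(10) -> a = 0; heap: [0-9 ALLOC][10-38 FREE]
Op 2: b = malloc(8) -> b = 10; heap: [0-9 ALLOC][10-17 ALLOC][18-38 FREE]
Op 3: a = realloc(a, 8) -> a = 0; heap: [0-7 ALLOC][8-9 FREE][10-17 ALLOC][18-38 FREE]
Op 4: a = realloc(a, 18) -> a = 18; heap: [0-9 FREE][10-17 ALLOC][18-35 ALLOC][36-38 FREE]
Free blocks: [10 3] total_free=13 largest=10 -> 100*(13-10)/13 = 300/13 ≈ 23.077 -> rounds to 23

Answer: 23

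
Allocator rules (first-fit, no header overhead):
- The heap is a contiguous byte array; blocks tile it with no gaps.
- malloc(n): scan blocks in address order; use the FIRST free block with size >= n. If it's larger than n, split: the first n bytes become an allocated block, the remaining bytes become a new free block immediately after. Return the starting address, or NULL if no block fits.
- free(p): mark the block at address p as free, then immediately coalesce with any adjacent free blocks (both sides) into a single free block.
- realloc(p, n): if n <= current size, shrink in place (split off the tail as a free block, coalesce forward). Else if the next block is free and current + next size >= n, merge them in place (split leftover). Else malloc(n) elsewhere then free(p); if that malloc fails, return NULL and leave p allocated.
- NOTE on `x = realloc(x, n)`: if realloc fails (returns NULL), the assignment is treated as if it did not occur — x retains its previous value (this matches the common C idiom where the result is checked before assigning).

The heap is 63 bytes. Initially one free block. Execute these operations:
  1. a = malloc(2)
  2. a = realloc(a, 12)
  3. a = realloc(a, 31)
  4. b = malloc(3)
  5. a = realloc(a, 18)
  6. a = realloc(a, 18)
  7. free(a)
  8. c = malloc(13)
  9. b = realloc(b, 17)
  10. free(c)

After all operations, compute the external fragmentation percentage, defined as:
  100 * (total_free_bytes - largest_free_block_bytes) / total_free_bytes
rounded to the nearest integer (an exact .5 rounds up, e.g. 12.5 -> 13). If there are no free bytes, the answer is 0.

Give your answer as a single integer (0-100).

Op 1: a = malloc(2) -> a = 0; heap: [0-1 ALLOC][2-62 FREE]
Op 2: a = realloc(a, 12) -> a = 0; heap: [0-11 ALLOC][12-62 FREE]
Op 3: a = realloc(a, 31) -> a = 0; heap: [0-30 ALLOC][31-62 FREE]
Op 4: b = malloc(3) -> b = 31; heap: [0-30 ALLOC][31-33 ALLOC][34-62 FREE]
Op 5: a = realloc(a, 18) -> a = 0; heap: [0-17 ALLOC][18-30 FREE][31-33 ALLOC][34-62 FREE]
Op 6: a = realloc(a, 18) -> a = 0; heap: [0-17 ALLOC][18-30 FREE][31-33 ALLOC][34-62 FREE]
Op 7: free(a) -> (freed a); heap: [0-30 FREE][31-33 ALLOC][34-62 FREE]
Op 8: c = malloc(13) -> c = 0; heap: [0-12 ALLOC][13-30 FREE][31-33 ALLOC][34-62 FREE]
Op 9: b = realloc(b, 17) -> b = 31; heap: [0-12 ALLOC][13-30 FREE][31-47 ALLOC][48-62 FREE]
Op 10: free(c) -> (freed c); heap: [0-30 FREE][31-47 ALLOC][48-62 FREE]
Free blocks: [31 15] total_free=46 largest=31 -> 100*(46-31)/46 = 1500/46 ≈ 32.609 -> rounds to 33

Answer: 33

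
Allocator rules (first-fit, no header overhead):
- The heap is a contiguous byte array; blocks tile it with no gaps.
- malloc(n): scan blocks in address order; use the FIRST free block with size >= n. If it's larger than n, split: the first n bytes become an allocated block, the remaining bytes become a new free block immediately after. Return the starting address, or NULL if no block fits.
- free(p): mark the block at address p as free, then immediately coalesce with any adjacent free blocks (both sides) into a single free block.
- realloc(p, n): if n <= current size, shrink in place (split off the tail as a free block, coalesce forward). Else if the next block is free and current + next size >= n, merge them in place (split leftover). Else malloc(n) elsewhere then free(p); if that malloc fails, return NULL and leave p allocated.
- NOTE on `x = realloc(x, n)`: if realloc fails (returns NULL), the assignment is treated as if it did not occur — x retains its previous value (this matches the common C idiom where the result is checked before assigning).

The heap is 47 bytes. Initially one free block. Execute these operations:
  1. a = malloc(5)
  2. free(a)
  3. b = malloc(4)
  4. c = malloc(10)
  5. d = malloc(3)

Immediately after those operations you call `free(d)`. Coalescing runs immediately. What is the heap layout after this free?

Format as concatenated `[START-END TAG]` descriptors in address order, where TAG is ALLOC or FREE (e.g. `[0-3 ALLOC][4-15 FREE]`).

Answer: [0-3 ALLOC][4-13 ALLOC][14-46 FREE]

Derivation:
Op 1: a = malloc(5) -> a = 0; heap: [0-4 ALLOC][5-46 FREE]
Op 2: free(a) -> (freed a); heap: [0-46 FREE]
Op 3: b = malloc(4) -> b = 0; heap: [0-3 ALLOC][4-46 FREE]
Op 4: c = malloc(10) -> c = 4; heap: [0-3 ALLOC][4-13 ALLOC][14-46 FREE]
Op 5: d = malloc(3) -> d = 14; heap: [0-3 ALLOC][4-13 ALLOC][14-16 ALLOC][17-46 FREE]
free(d): d = 14 -> block [14-16 ALLOC]; mark free, coalesce with adjacent free neighbors -> [0-3 ALLOC][4-13 ALLOC][14-46 FREE]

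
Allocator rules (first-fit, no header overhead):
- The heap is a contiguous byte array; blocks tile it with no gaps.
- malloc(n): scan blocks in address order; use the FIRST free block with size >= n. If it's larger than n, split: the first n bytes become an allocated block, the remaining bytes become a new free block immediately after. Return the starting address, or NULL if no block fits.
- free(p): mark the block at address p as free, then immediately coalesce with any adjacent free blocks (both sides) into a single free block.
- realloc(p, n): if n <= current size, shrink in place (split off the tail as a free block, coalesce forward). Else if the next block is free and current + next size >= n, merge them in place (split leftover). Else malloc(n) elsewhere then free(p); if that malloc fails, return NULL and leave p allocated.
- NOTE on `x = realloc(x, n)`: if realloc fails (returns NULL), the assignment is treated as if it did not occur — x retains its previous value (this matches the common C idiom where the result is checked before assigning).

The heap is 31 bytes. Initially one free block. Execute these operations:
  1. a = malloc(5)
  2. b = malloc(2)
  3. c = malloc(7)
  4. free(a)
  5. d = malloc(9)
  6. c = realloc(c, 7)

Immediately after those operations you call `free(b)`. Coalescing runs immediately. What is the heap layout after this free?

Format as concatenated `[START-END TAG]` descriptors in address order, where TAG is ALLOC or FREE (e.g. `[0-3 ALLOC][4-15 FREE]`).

Answer: [0-6 FREE][7-13 ALLOC][14-22 ALLOC][23-30 FREE]

Derivation:
Op 1: a = malloc(5) -> a = 0; heap: [0-4 ALLOC][5-30 FREE]
Op 2: b = malloc(2) -> b = 5; heap: [0-4 ALLOC][5-6 ALLOC][7-30 FREE]
Op 3: c = malloc(7) -> c = 7; heap: [0-4 ALLOC][5-6 ALLOC][7-13 ALLOC][14-30 FREE]
Op 4: free(a) -> (freed a); heap: [0-4 FREE][5-6 ALLOC][7-13 ALLOC][14-30 FREE]
Op 5: d = malloc(9) -> d = 14; heap: [0-4 FREE][5-6 ALLOC][7-13 ALLOC][14-22 ALLOC][23-30 FREE]
Op 6: c = realloc(c, 7) -> c = 7; heap: [0-4 FREE][5-6 ALLOC][7-13 ALLOC][14-22 ALLOC][23-30 FREE]
free(b): b = 5 -> block [5-6 ALLOC]; mark free, coalesce with adjacent free neighbors -> [0-6 FREE][7-13 ALLOC][14-22 ALLOC][23-30 FREE]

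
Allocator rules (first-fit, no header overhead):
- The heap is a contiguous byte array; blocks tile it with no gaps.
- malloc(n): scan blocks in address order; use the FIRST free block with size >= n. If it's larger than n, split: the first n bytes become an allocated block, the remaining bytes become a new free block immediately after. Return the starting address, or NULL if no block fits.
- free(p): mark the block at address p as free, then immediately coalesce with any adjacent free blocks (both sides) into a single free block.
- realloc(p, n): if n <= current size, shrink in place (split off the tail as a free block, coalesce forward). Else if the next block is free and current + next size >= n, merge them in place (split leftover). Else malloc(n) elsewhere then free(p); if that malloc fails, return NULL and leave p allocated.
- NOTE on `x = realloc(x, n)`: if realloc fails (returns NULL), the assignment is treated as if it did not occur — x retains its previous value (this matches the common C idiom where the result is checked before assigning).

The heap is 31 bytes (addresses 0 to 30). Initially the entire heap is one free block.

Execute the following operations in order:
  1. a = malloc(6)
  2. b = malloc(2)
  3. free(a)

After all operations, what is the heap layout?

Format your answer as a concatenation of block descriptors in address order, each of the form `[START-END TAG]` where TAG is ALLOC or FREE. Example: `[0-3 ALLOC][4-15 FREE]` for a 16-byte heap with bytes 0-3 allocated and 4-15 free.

Op 1: a = malloc(6) -> a = 0; heap: [0-5 ALLOC][6-30 FREE]
Op 2: b = malloc(2) -> b = 6; heap: [0-5 ALLOC][6-7 ALLOC][8-30 FREE]
Op 3: free(a) -> (freed a); heap: [0-5 FREE][6-7 ALLOC][8-30 FREE]

Answer: [0-5 FREE][6-7 ALLOC][8-30 FREE]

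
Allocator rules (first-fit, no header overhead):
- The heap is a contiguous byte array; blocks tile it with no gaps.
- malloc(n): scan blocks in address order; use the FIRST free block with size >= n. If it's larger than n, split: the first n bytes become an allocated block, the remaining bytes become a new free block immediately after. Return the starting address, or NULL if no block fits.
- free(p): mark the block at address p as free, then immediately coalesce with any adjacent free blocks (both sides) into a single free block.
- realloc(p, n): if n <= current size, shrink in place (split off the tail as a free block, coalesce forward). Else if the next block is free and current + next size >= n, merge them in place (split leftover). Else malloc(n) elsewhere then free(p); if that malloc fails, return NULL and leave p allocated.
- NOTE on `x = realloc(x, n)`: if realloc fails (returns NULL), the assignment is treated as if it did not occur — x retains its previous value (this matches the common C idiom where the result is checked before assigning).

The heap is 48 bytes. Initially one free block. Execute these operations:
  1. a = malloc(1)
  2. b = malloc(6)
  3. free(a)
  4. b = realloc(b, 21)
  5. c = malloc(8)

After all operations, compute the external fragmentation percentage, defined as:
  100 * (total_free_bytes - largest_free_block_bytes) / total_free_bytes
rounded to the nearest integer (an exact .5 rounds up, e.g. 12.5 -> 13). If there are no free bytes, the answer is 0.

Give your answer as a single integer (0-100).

Op 1: a = malloc(1) -> a = 0; heap: [0-0 ALLOC][1-47 FREE]
Op 2: b = malloc(6) -> b = 1; heap: [0-0 ALLOC][1-6 ALLOC][7-47 FREE]
Op 3: free(a) -> (freed a); heap: [0-0 FREE][1-6 ALLOC][7-47 FREE]
Op 4: b = realloc(b, 21) -> b = 1; heap: [0-0 FREE][1-21 ALLOC][22-47 FREE]
Op 5: c = malloc(8) -> c = 22; heap: [0-0 FREE][1-21 ALLOC][22-29 ALLOC][30-47 FREE]
Free blocks: [1 18] total_free=19 largest=18 -> 100*(19-18)/19 = 100/19 ≈ 5.263 -> rounds to 5

Answer: 5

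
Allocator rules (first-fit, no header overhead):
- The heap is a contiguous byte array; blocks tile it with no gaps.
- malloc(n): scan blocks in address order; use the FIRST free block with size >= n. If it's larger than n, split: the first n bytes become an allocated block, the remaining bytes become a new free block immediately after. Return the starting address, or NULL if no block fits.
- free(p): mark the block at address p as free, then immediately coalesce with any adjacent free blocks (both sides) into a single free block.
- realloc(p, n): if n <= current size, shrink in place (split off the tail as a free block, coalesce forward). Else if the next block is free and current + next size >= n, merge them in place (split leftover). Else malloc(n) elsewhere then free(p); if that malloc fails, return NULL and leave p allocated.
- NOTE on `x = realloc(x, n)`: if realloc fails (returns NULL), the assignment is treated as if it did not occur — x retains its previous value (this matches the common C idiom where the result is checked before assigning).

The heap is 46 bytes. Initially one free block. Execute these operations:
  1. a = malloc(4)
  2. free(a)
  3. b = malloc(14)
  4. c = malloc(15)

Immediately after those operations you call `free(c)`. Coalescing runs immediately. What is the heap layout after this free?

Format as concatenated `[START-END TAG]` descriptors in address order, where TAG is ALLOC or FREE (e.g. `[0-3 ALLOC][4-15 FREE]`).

Op 1: a = malloc(4) -> a = 0; heap: [0-3 ALLOC][4-45 FREE]
Op 2: free(a) -> (freed a); heap: [0-45 FREE]
Op 3: b = malloc(14) -> b = 0; heap: [0-13 ALLOC][14-45 FREE]
Op 4: c = malloc(15) -> c = 14; heap: [0-13 ALLOC][14-28 ALLOC][29-45 FREE]
free(c): c = 14 -> block [14-28 ALLOC]; mark free, coalesce with adjacent free neighbors -> [0-13 ALLOC][14-45 FREE]

Answer: [0-13 ALLOC][14-45 FREE]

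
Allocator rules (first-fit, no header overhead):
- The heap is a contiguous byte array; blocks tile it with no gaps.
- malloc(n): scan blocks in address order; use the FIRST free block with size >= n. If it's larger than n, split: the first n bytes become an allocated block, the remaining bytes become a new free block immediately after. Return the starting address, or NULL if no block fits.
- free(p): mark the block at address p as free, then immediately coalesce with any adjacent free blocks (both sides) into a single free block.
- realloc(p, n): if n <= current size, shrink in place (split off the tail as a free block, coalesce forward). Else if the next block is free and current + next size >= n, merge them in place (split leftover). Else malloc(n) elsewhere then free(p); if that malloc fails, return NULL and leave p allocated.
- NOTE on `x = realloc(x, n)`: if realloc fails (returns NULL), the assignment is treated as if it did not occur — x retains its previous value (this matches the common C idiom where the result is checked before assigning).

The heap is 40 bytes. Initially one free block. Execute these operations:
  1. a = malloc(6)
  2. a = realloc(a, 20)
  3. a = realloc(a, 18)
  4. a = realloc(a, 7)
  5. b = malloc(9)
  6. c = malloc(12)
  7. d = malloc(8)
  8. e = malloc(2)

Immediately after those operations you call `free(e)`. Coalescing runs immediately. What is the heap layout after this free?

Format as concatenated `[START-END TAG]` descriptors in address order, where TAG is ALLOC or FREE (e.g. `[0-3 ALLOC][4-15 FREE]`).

Op 1: a = malloc(6) -> a = 0; heap: [0-5 ALLOC][6-39 FREE]
Op 2: a = realloc(a, 20) -> a = 0; heap: [0-19 ALLOC][20-39 FREE]
Op 3: a = realloc(a, 18) -> a = 0; heap: [0-17 ALLOC][18-39 FREE]
Op 4: a = realloc(a, 7) -> a = 0; heap: [0-6 ALLOC][7-39 FREE]
Op 5: b = malloc(9) -> b = 7; heap: [0-6 ALLOC][7-15 ALLOC][16-39 FREE]
Op 6: c = malloc(12) -> c = 16; heap: [0-6 ALLOC][7-15 ALLOC][16-27 ALLOC][28-39 FREE]
Op 7: d = malloc(8) -> d = 28; heap: [0-6 ALLOC][7-15 ALLOC][16-27 ALLOC][28-35 ALLOC][36-39 FREE]
Op 8: e = malloc(2) -> e = 36; heap: [0-6 ALLOC][7-15 ALLOC][16-27 ALLOC][28-35 ALLOC][36-37 ALLOC][38-39 FREE]
free(e): e = 36 -> block [36-37 ALLOC]; mark free, coalesce with adjacent free neighbors -> [0-6 ALLOC][7-15 ALLOC][16-27 ALLOC][28-35 ALLOC][36-39 FREE]

Answer: [0-6 ALLOC][7-15 ALLOC][16-27 ALLOC][28-35 ALLOC][36-39 FREE]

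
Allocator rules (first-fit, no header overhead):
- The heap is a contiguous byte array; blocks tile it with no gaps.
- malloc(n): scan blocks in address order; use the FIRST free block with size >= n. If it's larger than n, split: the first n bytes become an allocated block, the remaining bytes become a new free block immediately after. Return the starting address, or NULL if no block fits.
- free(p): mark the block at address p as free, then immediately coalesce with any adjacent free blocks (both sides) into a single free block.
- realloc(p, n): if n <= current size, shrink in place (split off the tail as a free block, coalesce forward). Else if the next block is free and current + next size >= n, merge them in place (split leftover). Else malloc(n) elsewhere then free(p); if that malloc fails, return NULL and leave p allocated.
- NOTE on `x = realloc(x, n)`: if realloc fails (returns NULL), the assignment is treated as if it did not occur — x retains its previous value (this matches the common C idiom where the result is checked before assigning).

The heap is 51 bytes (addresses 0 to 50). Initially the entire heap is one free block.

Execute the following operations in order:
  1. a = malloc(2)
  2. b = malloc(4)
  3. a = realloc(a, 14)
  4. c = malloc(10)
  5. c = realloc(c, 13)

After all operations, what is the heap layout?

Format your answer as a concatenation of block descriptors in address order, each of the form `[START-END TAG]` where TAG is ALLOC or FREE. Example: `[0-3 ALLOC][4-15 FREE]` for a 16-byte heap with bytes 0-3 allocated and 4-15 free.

Op 1: a = malloc(2) -> a = 0; heap: [0-1 ALLOC][2-50 FREE]
Op 2: b = malloc(4) -> b = 2; heap: [0-1 ALLOC][2-5 ALLOC][6-50 FREE]
Op 3: a = realloc(a, 14) -> a = 6; heap: [0-1 FREE][2-5 ALLOC][6-19 ALLOC][20-50 FREE]
Op 4: c = malloc(10) -> c = 20; heap: [0-1 FREE][2-5 ALLOC][6-19 ALLOC][20-29 ALLOC][30-50 FREE]
Op 5: c = realloc(c, 13) -> c = 20; heap: [0-1 FREE][2-5 ALLOC][6-19 ALLOC][20-32 ALLOC][33-50 FREE]

Answer: [0-1 FREE][2-5 ALLOC][6-19 ALLOC][20-32 ALLOC][33-50 FREE]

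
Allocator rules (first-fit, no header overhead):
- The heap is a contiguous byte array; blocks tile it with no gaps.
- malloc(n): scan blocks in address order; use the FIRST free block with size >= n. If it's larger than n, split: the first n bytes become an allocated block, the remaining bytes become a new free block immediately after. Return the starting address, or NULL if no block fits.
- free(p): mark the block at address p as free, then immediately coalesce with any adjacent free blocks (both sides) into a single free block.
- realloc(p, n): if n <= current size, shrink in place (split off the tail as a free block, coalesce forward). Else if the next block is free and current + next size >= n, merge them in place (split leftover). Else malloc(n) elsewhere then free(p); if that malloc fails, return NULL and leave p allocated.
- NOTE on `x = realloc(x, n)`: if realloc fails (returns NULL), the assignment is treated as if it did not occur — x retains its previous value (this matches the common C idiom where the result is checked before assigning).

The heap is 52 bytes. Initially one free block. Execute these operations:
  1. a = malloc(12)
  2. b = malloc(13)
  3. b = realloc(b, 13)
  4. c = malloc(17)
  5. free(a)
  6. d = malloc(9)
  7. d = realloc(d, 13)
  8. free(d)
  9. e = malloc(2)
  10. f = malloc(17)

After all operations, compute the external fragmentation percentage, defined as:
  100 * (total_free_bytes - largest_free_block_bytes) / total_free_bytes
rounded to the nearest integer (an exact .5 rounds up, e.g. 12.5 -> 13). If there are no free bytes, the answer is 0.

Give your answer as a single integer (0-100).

Op 1: a = malloc(12) -> a = 0; heap: [0-11 ALLOC][12-51 FREE]
Op 2: b = malloc(13) -> b = 12; heap: [0-11 ALLOC][12-24 ALLOC][25-51 FREE]
Op 3: b = realloc(b, 13) -> b = 12; heap: [0-11 ALLOC][12-24 ALLOC][25-51 FREE]
Op 4: c = malloc(17) -> c = 25; heap: [0-11 ALLOC][12-24 ALLOC][25-41 ALLOC][42-51 FREE]
Op 5: free(a) -> (freed a); heap: [0-11 FREE][12-24 ALLOC][25-41 ALLOC][42-51 FREE]
Op 6: d = malloc(9) -> d = 0; heap: [0-8 ALLOC][9-11 FREE][12-24 ALLOC][25-41 ALLOC][42-51 FREE]
Op 7: d = realloc(d, 13) -> NULL (d unchanged); heap: [0-8 ALLOC][9-11 FREE][12-24 ALLOC][25-41 ALLOC][42-51 FREE]
Op 8: free(d) -> (freed d); heap: [0-11 FREE][12-24 ALLOC][25-41 ALLOC][42-51 FREE]
Op 9: e = malloc(2) -> e = 0; heap: [0-1 ALLOC][2-11 FREE][12-24 ALLOC][25-41 ALLOC][42-51 FREE]
Op 10: f = malloc(17) -> f = NULL; heap: [0-1 ALLOC][2-11 FREE][12-24 ALLOC][25-41 ALLOC][42-51 FREE]
Free blocks: [10 10] total_free=20 largest=10 -> 100*(20-10)/20 = 1000/20 = 50

Answer: 50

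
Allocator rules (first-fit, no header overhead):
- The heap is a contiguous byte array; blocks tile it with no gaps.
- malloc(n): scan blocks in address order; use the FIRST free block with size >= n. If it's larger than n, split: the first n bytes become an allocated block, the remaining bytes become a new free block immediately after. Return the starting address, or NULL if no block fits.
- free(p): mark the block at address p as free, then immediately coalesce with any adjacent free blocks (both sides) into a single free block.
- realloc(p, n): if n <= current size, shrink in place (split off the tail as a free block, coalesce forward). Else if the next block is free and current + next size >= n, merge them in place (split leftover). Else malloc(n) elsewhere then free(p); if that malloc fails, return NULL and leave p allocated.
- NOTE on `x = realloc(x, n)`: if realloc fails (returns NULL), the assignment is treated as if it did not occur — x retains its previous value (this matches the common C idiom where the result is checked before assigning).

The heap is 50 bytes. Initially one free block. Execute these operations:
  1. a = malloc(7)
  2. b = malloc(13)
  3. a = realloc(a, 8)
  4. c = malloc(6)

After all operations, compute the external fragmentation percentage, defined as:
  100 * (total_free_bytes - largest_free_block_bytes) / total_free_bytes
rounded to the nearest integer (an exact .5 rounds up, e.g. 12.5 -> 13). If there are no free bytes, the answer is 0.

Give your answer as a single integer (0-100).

Op 1: a = malloc(7) -> a = 0; heap: [0-6 ALLOC][7-49 FREE]
Op 2: b = malloc(13) -> b = 7; heap: [0-6 ALLOC][7-19 ALLOC][20-49 FREE]
Op 3: a = realloc(a, 8) -> a = 20; heap: [0-6 FREE][7-19 ALLOC][20-27 ALLOC][28-49 FREE]
Op 4: c = malloc(6) -> c = 0; heap: [0-5 ALLOC][6-6 FREE][7-19 ALLOC][20-27 ALLOC][28-49 FREE]
Free blocks: [1 22] total_free=23 largest=22 -> 100*(23-22)/23 = 100/23 ≈ 4.348 -> rounds to 4

Answer: 4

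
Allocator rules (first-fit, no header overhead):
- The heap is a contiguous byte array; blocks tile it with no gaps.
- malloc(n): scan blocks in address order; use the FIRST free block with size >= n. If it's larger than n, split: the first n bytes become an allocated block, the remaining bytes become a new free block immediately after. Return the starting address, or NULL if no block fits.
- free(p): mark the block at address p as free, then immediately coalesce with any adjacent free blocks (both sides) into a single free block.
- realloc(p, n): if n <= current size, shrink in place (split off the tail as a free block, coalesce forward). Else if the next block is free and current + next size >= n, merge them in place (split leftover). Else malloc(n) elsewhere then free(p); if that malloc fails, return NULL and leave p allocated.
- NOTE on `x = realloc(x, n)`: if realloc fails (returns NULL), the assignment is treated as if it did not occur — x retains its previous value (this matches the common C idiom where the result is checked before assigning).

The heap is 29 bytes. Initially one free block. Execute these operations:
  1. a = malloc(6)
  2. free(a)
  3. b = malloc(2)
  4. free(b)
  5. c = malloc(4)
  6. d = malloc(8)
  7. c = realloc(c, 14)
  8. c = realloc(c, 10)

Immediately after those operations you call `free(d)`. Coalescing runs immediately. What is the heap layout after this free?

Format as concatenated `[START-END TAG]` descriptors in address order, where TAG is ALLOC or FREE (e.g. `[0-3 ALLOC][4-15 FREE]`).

Answer: [0-11 FREE][12-21 ALLOC][22-28 FREE]

Derivation:
Op 1: a = malloc(6) -> a = 0; heap: [0-5 ALLOC][6-28 FREE]
Op 2: free(a) -> (freed a); heap: [0-28 FREE]
Op 3: b = malloc(2) -> b = 0; heap: [0-1 ALLOC][2-28 FREE]
Op 4: free(b) -> (freed b); heap: [0-28 FREE]
Op 5: c = malloc(4) -> c = 0; heap: [0-3 ALLOC][4-28 FREE]
Op 6: d = malloc(8) -> d = 4; heap: [0-3 ALLOC][4-11 ALLOC][12-28 FREE]
Op 7: c = realloc(c, 14) -> c = 12; heap: [0-3 FREE][4-11 ALLOC][12-25 ALLOC][26-28 FREE]
Op 8: c = realloc(c, 10) -> c = 12; heap: [0-3 FREE][4-11 ALLOC][12-21 ALLOC][22-28 FREE]
free(d): d = 4 -> block [4-11 ALLOC]; mark free, coalesce with adjacent free neighbors -> [0-11 FREE][12-21 ALLOC][22-28 FREE]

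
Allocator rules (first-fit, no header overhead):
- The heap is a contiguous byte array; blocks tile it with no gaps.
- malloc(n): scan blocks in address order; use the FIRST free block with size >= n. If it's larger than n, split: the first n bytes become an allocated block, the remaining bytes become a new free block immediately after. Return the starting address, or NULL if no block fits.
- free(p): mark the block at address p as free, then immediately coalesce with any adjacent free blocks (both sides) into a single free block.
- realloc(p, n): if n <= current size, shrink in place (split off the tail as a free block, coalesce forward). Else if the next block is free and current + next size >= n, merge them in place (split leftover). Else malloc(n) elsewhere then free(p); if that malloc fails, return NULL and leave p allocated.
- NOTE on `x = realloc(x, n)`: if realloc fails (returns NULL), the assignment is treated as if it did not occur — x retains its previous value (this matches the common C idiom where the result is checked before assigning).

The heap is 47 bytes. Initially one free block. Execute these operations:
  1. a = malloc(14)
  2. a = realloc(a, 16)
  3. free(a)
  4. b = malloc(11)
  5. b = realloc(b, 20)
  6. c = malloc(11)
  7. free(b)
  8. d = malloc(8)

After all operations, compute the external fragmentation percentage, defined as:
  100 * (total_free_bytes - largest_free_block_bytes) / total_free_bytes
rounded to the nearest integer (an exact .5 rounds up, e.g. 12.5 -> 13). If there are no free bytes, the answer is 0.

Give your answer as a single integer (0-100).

Answer: 43

Derivation:
Op 1: a = malloc(14) -> a = 0; heap: [0-13 ALLOC][14-46 FREE]
Op 2: a = realloc(a, 16) -> a = 0; heap: [0-15 ALLOC][16-46 FREE]
Op 3: free(a) -> (freed a); heap: [0-46 FREE]
Op 4: b = malloc(11) -> b = 0; heap: [0-10 ALLOC][11-46 FREE]
Op 5: b = realloc(b, 20) -> b = 0; heap: [0-19 ALLOC][20-46 FREE]
Op 6: c = malloc(11) -> c = 20; heap: [0-19 ALLOC][20-30 ALLOC][31-46 FREE]
Op 7: free(b) -> (freed b); heap: [0-19 FREE][20-30 ALLOC][31-46 FREE]
Op 8: d = malloc(8) -> d = 0; heap: [0-7 ALLOC][8-19 FREE][20-30 ALLOC][31-46 FREE]
Free blocks: [12 16] total_free=28 largest=16 -> 100*(28-16)/28 = 1200/28 ≈ 42.857 -> rounds to 43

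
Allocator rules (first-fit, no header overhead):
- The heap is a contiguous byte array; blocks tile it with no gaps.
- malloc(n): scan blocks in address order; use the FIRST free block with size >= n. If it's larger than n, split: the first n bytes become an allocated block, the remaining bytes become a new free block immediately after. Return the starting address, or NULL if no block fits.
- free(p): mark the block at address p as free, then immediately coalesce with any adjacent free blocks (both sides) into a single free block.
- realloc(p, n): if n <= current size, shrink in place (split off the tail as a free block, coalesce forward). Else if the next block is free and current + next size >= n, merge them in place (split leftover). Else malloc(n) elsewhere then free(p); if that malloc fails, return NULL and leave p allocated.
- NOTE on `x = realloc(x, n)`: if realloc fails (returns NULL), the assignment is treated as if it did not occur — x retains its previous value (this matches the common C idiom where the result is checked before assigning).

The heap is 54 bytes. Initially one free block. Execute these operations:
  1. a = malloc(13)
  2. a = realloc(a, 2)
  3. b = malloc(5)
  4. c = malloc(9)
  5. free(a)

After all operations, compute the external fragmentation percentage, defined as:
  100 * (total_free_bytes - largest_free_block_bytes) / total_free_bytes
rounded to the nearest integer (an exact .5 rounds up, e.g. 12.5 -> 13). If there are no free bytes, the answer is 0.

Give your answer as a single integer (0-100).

Answer: 5

Derivation:
Op 1: a = malloc(13) -> a = 0; heap: [0-12 ALLOC][13-53 FREE]
Op 2: a = realloc(a, 2) -> a = 0; heap: [0-1 ALLOC][2-53 FREE]
Op 3: b = malloc(5) -> b = 2; heap: [0-1 ALLOC][2-6 ALLOC][7-53 FREE]
Op 4: c = malloc(9) -> c = 7; heap: [0-1 ALLOC][2-6 ALLOC][7-15 ALLOC][16-53 FREE]
Op 5: free(a) -> (freed a); heap: [0-1 FREE][2-6 ALLOC][7-15 ALLOC][16-53 FREE]
Free blocks: [2 38] total_free=40 largest=38 -> 100*(40-38)/40 = 200/40 = 5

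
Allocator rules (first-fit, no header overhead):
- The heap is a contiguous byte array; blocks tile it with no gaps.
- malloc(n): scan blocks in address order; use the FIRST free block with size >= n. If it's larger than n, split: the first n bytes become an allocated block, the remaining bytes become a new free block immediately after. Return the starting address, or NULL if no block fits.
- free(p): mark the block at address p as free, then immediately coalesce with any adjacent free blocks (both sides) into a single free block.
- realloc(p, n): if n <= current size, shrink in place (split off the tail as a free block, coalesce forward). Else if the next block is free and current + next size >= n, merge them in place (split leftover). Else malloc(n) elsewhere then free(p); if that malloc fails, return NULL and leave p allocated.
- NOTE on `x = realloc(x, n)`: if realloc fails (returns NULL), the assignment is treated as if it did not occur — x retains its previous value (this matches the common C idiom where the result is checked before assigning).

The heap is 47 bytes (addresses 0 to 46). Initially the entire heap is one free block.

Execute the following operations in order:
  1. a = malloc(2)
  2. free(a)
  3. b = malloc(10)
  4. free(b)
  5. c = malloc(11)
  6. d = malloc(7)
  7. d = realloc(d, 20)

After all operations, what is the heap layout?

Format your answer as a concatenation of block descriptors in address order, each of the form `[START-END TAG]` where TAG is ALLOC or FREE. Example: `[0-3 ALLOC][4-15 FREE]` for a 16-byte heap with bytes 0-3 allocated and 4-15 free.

Op 1: a = malloc(2) -> a = 0; heap: [0-1 ALLOC][2-46 FREE]
Op 2: free(a) -> (freed a); heap: [0-46 FREE]
Op 3: b = malloc(10) -> b = 0; heap: [0-9 ALLOC][10-46 FREE]
Op 4: free(b) -> (freed b); heap: [0-46 FREE]
Op 5: c = malloc(11) -> c = 0; heap: [0-10 ALLOC][11-46 FREE]
Op 6: d = malloc(7) -> d = 11; heap: [0-10 ALLOC][11-17 ALLOC][18-46 FREE]
Op 7: d = realloc(d, 20) -> d = 11; heap: [0-10 ALLOC][11-30 ALLOC][31-46 FREE]

Answer: [0-10 ALLOC][11-30 ALLOC][31-46 FREE]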